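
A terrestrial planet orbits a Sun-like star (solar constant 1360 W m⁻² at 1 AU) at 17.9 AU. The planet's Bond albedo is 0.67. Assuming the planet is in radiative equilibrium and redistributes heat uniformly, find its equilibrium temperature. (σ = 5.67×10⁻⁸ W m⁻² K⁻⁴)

Flux at 17.9 AU: S = 1360/17.9² = 4.24 W m⁻².
Energy balance: absorbed = emitted ⇒ πR²·S(1−A) = 4πR²·σT_eq⁴, so T_eq⁴ = S(1−A)/(4σ).
T_eq = [4.24 × 0.33 / (4 × 5.67×10⁻⁸)]^(1/4) = (6.18×10⁶)^(1/4) = 49.9 K.

T_eq ≈ 49.9 K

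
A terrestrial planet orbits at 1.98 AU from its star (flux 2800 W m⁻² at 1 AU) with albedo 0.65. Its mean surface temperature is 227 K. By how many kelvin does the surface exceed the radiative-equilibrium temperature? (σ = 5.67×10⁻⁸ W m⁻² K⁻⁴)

S = 2800/1.98² = 714.2 W m⁻².
T_eq = [S(1−A)/(4σ)]^(1/4) = [714.2×0.35/(4×5.67×10⁻⁸)]^(1/4) = 182.2 K.
ΔT = T_surf − T_eq = 227 − 182.2.

ΔT ≈ 44.8 K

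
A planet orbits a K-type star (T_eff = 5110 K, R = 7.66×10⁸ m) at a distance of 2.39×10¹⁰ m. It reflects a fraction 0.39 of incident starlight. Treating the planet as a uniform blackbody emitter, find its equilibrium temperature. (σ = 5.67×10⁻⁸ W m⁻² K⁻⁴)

L = 4πR_⋆²σT_⋆⁴ = 4π(7.66×10⁸)² × 5.67×10⁻⁸ × (5110)⁴ = 2.85×10²⁶ W.
S = L/(4πd²) = 3.97×10⁴ W m⁻².
Energy balance: absorbed = emitted ⇒ πR²·S(1−A) = 4πR²·σT_eq⁴, so T_eq⁴ = S(1−A)/(4σ).
T_eq = [3.97×10⁴ × 0.61 / (4 × 5.67×10⁻⁸)]^(1/4) = (1.07×10¹¹)^(1/4) = 572 K.

T_eq ≈ 572 K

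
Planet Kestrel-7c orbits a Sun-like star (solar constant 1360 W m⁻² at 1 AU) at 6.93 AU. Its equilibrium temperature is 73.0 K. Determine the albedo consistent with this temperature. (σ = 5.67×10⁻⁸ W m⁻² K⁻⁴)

A ≈ 0.77

Flux at 6.93 AU: S = 1360/6.93² = 28.3 W m⁻².
From T_eq⁴ = S(1−A)/(4σ): 1−A = 4σT_eq⁴/S.
1−A = 4 × 5.67×10⁻⁸ × (73.0)⁴ / 28.3 = 0.227.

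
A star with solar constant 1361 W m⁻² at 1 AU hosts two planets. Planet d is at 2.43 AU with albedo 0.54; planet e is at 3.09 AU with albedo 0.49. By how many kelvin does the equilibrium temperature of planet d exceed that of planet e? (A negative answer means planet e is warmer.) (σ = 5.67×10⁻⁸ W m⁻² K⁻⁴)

ΔT ≈ 13.2 K

T_eq = [S₀(1−A)/(4σd²)]^(1/4), so T ∝ (1−A)^(1/4) / √d.
T₁ = [1361×0.46/(4×5.67×10⁻⁸×2.43²)]^(1/4) = 147.04 K.
T₂ = [1361×0.51/(4×5.67×10⁻⁸×3.09²)]^(1/4) = 133.80 K.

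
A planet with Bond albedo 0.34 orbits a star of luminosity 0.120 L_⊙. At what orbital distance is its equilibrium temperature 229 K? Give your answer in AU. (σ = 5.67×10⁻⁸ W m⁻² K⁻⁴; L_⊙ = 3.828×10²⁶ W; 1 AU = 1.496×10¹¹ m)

L = 0.120 × 3.828×10²⁶ = 4.59×10²⁵ W.
From T_eq⁴ = L(1−A)/(16πσd²): d = √[L(1−A)/(16πσT_eq⁴)].
d = √[4.59×10²⁵ × 0.66 / (16π × 5.67×10⁻⁸ × (229)⁴)] = 6.22×10¹⁰ m = 0.416 AU.

d ≈ 0.416 AU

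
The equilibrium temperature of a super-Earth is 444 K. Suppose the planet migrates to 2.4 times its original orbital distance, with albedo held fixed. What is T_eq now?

T_eq ≈ 287 K

T_eq ∝ L^(1/4) · d^(−1/2).
T′ = 444 / 2.4^(1/2) = 287 K.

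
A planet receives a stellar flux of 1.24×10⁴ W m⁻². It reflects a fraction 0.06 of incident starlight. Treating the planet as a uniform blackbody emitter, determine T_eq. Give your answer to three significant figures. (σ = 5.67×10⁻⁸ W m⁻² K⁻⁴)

T_eq ≈ 476 K

Energy balance: absorbed = emitted ⇒ πR²·S(1−A) = 4πR²·σT_eq⁴, so T_eq⁴ = S(1−A)/(4σ).
T_eq = [1.24×10⁴ × 0.94 / (4 × 5.67×10⁻⁸)]^(1/4) = (5.14×10¹⁰)^(1/4) = 476 K.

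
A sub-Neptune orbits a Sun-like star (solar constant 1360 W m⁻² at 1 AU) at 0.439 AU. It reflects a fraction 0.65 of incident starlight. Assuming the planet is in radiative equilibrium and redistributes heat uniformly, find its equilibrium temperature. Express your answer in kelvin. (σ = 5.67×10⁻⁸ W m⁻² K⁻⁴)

Flux at 0.439 AU: S = 1360/0.439² = 7060 W m⁻².
Energy balance: absorbed = emitted ⇒ πR²·S(1−A) = 4πR²·σT_eq⁴, so T_eq⁴ = S(1−A)/(4σ).
T_eq = [7060 × 0.35 / (4 × 5.67×10⁻⁸)]^(1/4) = (1.09×10¹⁰)^(1/4) = 323 K.

T_eq ≈ 323 K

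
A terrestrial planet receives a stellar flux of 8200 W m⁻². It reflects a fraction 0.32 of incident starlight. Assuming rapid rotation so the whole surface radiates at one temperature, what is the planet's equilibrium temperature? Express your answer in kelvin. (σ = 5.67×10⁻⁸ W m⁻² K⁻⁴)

Energy balance: absorbed = emitted ⇒ πR²·S(1−A) = 4πR²·σT_eq⁴, so T_eq⁴ = S(1−A)/(4σ).
T_eq = [8200 × 0.68 / (4 × 5.67×10⁻⁸)]^(1/4) = (2.46×10¹⁰)^(1/4) = 396 K.

T_eq ≈ 396 K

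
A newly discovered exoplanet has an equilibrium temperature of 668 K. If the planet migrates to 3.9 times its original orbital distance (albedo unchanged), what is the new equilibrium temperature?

T_eq ∝ L^(1/4) · d^(−1/2).
T′ = 668 / 3.9^(1/2) = 338 K.

T_eq ≈ 338 K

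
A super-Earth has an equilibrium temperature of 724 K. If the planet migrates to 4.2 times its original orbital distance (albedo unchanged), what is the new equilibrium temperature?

T_eq ≈ 353 K

T_eq ∝ L^(1/4) · d^(−1/2).
T′ = 724 / 4.2^(1/2) = 353 K.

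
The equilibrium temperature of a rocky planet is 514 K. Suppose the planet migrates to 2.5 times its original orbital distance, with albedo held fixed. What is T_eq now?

T_eq ∝ L^(1/4) · d^(−1/2).
T′ = 514 / 2.5^(1/2) = 325 K.

T_eq ≈ 325 K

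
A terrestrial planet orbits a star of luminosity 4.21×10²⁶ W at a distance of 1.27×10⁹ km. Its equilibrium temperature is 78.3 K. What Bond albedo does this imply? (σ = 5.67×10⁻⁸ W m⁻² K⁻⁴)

d = 1.27×10⁹ km = 1.27×10¹² m.
Flux: S = L/(4πd²) = 4.21×10²⁶/(4π×(1.27×10¹²)²) = 20.8 W m⁻².
From T_eq⁴ = S(1−A)/(4σ): 1−A = 4σT_eq⁴/S.
1−A = 4 × 5.67×10⁻⁸ × (78.3)⁴ / 20.8 = 0.410.

A ≈ 0.59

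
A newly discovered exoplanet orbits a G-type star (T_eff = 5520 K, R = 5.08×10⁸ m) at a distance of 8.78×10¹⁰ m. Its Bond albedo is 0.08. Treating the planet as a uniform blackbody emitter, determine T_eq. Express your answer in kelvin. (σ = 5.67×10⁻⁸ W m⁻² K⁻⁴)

L = 4πR_⋆²σT_⋆⁴ = 4π(5.08×10⁸)² × 5.67×10⁻⁸ × (5520)⁴ = 1.71×10²⁶ W.
S = L/(4πd²) = 1760 W m⁻².
Energy balance: absorbed = emitted ⇒ πR²·S(1−A) = 4πR²·σT_eq⁴, so T_eq⁴ = S(1−A)/(4σ).
T_eq = [1760 × 0.92 / (4 × 5.67×10⁻⁸)]^(1/4) = (7.15×10⁹)^(1/4) = 291 K.

T_eq ≈ 291 K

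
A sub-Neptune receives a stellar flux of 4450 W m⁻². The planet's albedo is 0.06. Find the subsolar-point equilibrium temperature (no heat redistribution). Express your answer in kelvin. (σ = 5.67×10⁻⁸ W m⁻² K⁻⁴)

T_ss ≈ 521 K

At the subsolar point the surface absorbs S(1−A) and emits σT⁴ per unit area — no factor of 4, since only the local patch is in balance.
T = [4450 × 0.94 / 5.67×10⁻⁸]^(1/4) = (7.38×10¹⁰)^(1/4) = 521 K.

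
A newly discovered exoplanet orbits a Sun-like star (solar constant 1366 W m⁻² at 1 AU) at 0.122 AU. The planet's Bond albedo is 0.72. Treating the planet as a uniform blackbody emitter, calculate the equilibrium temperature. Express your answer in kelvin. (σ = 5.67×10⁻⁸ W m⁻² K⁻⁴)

T_eq ≈ 580 K

Flux at 0.122 AU: S = 1366/0.122² = 9.18×10⁴ W m⁻².
Energy balance: absorbed = emitted ⇒ πR²·S(1−A) = 4πR²·σT_eq⁴, so T_eq⁴ = S(1−A)/(4σ).
T_eq = [9.18×10⁴ × 0.28 / (4 × 5.67×10⁻⁸)]^(1/4) = (1.13×10¹¹)^(1/4) = 580 K.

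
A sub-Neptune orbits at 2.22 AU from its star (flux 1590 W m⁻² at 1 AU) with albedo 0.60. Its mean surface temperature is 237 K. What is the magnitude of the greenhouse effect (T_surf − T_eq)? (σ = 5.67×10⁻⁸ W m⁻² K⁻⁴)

ΔT ≈ 82.6 K

S = 1590/2.22² = 322.6 W m⁻².
T_eq = [S(1−A)/(4σ)]^(1/4) = [322.6×0.40/(4×5.67×10⁻⁸)]^(1/4) = 154.4 K.
ΔT = T_surf − T_eq = 237 − 154.4.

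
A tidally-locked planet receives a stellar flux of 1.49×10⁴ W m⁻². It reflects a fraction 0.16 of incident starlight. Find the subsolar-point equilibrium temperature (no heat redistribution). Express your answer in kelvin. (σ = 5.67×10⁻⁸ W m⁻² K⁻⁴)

T_ss ≈ 685 K

At the subsolar point the surface absorbs S(1−A) and emits σT⁴ per unit area — no factor of 4, since only the local patch is in balance.
T = [1.49×10⁴ × 0.84 / 5.67×10⁻⁸]^(1/4) = (2.21×10¹¹)^(1/4) = 685 K.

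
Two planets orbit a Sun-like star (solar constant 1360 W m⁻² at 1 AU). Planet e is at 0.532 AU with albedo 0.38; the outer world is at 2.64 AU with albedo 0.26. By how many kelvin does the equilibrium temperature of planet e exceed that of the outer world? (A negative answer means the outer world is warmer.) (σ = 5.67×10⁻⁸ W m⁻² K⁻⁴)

ΔT ≈ 179.7 K

T_eq = [S₀(1−A)/(4σd²)]^(1/4), so T ∝ (1−A)^(1/4) / √d.
T₁ = [1360×0.62/(4×5.67×10⁻⁸×0.532²)]^(1/4) = 338.54 K.
T₂ = [1360×0.74/(4×5.67×10⁻⁸×2.64²)]^(1/4) = 158.85 K.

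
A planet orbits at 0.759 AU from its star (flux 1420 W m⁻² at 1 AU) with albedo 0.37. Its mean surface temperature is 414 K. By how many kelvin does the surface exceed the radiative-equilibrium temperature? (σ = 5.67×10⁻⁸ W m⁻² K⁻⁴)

S = 1420/0.759² = 2465 W m⁻².
T_eq = [S(1−A)/(4σ)]^(1/4) = [2465×0.63/(4×5.67×10⁻⁸)]^(1/4) = 287.7 K.
ΔT = T_surf − T_eq = 414 − 287.7.

ΔT ≈ 126.3 K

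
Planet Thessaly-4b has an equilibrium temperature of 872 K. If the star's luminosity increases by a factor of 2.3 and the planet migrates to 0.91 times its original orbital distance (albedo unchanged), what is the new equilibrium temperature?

T_eq ∝ L^(1/4) · d^(−1/2).
T′ = 872 × 2.3^(1/4) / 0.91^(1/2) = 1130 K.

T_eq ≈ 1130 K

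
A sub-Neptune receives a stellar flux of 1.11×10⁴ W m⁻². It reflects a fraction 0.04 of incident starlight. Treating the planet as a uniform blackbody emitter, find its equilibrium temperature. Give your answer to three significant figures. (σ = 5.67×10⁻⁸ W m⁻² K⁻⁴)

Energy balance: absorbed = emitted ⇒ πR²·S(1−A) = 4πR²·σT_eq⁴, so T_eq⁴ = S(1−A)/(4σ).
T_eq = [1.11×10⁴ × 0.96 / (4 × 5.67×10⁻⁸)]^(1/4) = (4.70×10¹⁰)^(1/4) = 466 K.

T_eq ≈ 466 K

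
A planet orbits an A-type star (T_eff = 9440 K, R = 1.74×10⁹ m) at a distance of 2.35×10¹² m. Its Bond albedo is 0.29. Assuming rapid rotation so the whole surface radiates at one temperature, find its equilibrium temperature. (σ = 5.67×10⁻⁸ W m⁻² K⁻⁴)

T_eq ≈ 167 K

L = 4πR_⋆²σT_⋆⁴ = 4π(1.74×10⁹)² × 5.67×10⁻⁸ × (9440)⁴ = 1.71×10²⁸ W.
S = L/(4πd²) = 247 W m⁻².
Energy balance: absorbed = emitted ⇒ πR²·S(1−A) = 4πR²·σT_eq⁴, so T_eq⁴ = S(1−A)/(4σ).
T_eq = [247 × 0.71 / (4 × 5.67×10⁻⁸)]^(1/4) = (7.73×10⁸)^(1/4) = 167 K.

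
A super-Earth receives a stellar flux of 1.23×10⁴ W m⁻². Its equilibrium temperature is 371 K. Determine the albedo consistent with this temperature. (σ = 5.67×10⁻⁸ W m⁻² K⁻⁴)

A ≈ 0.65

From T_eq⁴ = S(1−A)/(4σ): 1−A = 4σT_eq⁴/S.
1−A = 4 × 5.67×10⁻⁸ × (371)⁴ / 1.23×10⁴ = 0.349.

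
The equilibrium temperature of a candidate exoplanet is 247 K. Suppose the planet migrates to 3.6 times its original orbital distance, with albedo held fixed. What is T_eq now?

T_eq ≈ 130 K

T_eq ∝ L^(1/4) · d^(−1/2).
T′ = 247 / 3.6^(1/2) = 130 K.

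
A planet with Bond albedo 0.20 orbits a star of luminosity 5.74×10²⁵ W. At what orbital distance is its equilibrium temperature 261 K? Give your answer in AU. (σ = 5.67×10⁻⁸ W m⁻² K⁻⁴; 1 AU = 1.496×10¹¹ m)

d ≈ 0.394 AU

From T_eq⁴ = L(1−A)/(16πσd²): d = √[L(1−A)/(16πσT_eq⁴)].
d = √[5.74×10²⁵ × 0.80 / (16π × 5.67×10⁻⁸ × (261)⁴)] = 5.89×10¹⁰ m = 0.394 AU.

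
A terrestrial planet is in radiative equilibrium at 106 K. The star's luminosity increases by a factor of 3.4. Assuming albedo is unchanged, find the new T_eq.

T_eq ∝ L^(1/4) · d^(−1/2).
T′ = 106 × 3.4^(1/4) = 144 K.

T_eq ≈ 144 K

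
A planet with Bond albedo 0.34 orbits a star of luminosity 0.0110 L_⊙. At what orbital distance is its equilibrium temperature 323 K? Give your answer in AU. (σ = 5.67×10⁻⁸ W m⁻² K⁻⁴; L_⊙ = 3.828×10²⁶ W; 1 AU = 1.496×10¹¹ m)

d ≈ 0.0633 AU

L = 0.0110 × 3.828×10²⁶ = 4.21×10²⁴ W.
From T_eq⁴ = L(1−A)/(16πσd²): d = √[L(1−A)/(16πσT_eq⁴)].
d = √[4.21×10²⁴ × 0.66 / (16π × 5.67×10⁻⁸ × (323)⁴)] = 9.47×10⁹ m = 0.0633 AU.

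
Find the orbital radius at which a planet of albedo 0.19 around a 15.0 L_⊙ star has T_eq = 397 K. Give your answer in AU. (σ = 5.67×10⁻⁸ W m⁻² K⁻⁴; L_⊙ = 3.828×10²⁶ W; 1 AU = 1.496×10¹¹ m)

d ≈ 1.71 AU

L = 15.0 × 3.828×10²⁶ = 5.74×10²⁷ W.
From T_eq⁴ = L(1−A)/(16πσd²): d = √[L(1−A)/(16πσT_eq⁴)].
d = √[5.74×10²⁷ × 0.81 / (16π × 5.67×10⁻⁸ × (397)⁴)] = 2.56×10¹¹ m = 1.71 AU.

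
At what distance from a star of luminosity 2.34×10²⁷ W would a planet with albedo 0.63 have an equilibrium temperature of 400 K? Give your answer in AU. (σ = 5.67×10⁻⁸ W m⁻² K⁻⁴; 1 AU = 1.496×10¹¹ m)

d ≈ 0.728 AU

From T_eq⁴ = L(1−A)/(16πσd²): d = √[L(1−A)/(16πσT_eq⁴)].
d = √[2.34×10²⁷ × 0.37 / (16π × 5.67×10⁻⁸ × (400)⁴)] = 1.09×10¹¹ m = 0.728 AU.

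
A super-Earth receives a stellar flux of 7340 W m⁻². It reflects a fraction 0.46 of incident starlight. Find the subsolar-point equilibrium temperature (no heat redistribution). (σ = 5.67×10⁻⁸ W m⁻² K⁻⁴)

T_ss ≈ 514 K

At the subsolar point the surface absorbs S(1−A) and emits σT⁴ per unit area — no factor of 4, since only the local patch is in balance.
T = [7340 × 0.54 / 5.67×10⁻⁸]^(1/4) = (6.99×10¹⁰)^(1/4) = 514 K.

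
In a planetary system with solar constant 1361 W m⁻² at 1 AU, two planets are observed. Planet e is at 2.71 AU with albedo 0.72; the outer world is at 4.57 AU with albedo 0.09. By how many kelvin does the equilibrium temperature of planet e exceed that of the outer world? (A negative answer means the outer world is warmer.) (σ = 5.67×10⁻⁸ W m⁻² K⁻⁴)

T_eq = [S₀(1−A)/(4σd²)]^(1/4), so T ∝ (1−A)^(1/4) / √d.
T₁ = [1361×0.28/(4×5.67×10⁻⁸×2.71²)]^(1/4) = 122.99 K.
T₂ = [1361×0.91/(4×5.67×10⁻⁸×4.57²)]^(1/4) = 127.16 K.

ΔT ≈ -4.2 K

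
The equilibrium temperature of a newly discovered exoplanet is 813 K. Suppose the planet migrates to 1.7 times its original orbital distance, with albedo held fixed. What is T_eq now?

T_eq ≈ 624 K

T_eq ∝ L^(1/4) · d^(−1/2).
T′ = 813 / 1.7^(1/2) = 624 K.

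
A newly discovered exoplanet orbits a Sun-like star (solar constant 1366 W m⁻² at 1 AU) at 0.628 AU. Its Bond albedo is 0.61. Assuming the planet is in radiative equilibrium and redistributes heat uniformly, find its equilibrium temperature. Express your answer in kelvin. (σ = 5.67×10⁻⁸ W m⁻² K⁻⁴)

Flux at 0.628 AU: S = 1366/0.628² = 3460 W m⁻².
Energy balance: absorbed = emitted ⇒ πR²·S(1−A) = 4πR²·σT_eq⁴, so T_eq⁴ = S(1−A)/(4σ).
T_eq = [3460 × 0.39 / (4 × 5.67×10⁻⁸)]^(1/4) = (5.96×10⁹)^(1/4) = 278 K.

T_eq ≈ 278 K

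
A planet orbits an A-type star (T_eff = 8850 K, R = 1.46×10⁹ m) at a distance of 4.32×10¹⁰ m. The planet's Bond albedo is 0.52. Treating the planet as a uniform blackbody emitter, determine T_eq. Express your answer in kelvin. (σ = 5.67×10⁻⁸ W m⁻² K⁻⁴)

L = 4πR_⋆²σT_⋆⁴ = 4π(1.46×10⁹)² × 5.67×10⁻⁸ × (8850)⁴ = 9.32×10²⁷ W.
S = L/(4πd²) = 3.97×10⁵ W m⁻².
Energy balance: absorbed = emitted ⇒ πR²·S(1−A) = 4πR²·σT_eq⁴, so T_eq⁴ = S(1−A)/(4σ).
T_eq = [3.97×10⁵ × 0.48 / (4 × 5.67×10⁻⁸)]^(1/4) = (8.41×10¹¹)^(1/4) = 958 K.

T_eq ≈ 958 K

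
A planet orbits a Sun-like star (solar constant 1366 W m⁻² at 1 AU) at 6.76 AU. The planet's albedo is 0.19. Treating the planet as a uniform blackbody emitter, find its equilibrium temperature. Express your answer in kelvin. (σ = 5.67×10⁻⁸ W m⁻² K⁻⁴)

Flux at 6.76 AU: S = 1366/6.76² = 29.9 W m⁻².
Energy balance: absorbed = emitted ⇒ πR²·S(1−A) = 4πR²·σT_eq⁴, so T_eq⁴ = S(1−A)/(4σ).
T_eq = [29.9 × 0.81 / (4 × 5.67×10⁻⁸)]^(1/4) = (1.07×10⁸)^(1/4) = 102 K.

T_eq ≈ 102 K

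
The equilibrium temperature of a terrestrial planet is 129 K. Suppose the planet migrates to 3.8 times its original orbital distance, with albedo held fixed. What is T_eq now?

T_eq ≈ 66.2 K

T_eq ∝ L^(1/4) · d^(−1/2).
T′ = 129 / 3.8^(1/2) = 66.2 K.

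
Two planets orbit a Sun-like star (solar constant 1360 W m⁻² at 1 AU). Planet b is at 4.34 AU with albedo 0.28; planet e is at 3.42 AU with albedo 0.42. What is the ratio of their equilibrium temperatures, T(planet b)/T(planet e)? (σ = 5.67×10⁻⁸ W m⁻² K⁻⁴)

T₁/T₂ ≈ 0.937

T_eq = [S₀(1−A)/(4σd²)]^(1/4), so T ∝ (1−A)^(1/4) / √d.
T₁ = [1360×0.72/(4×5.67×10⁻⁸×4.34²)]^(1/4) = 123.04 K.
T₂ = [1360×0.58/(4×5.67×10⁻⁸×3.42²)]^(1/4) = 131.32 K.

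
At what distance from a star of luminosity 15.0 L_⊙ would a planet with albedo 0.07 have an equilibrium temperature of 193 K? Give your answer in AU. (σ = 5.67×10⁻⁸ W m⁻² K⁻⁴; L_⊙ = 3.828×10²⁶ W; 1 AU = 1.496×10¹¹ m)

L = 15.0 × 3.828×10²⁶ = 5.74×10²⁷ W.
From T_eq⁴ = L(1−A)/(16πσd²): d = √[L(1−A)/(16πσT_eq⁴)].
d = √[5.74×10²⁷ × 0.93 / (16π × 5.67×10⁻⁸ × (193)⁴)] = 1.16×10¹² m = 7.77 AU.

d ≈ 7.77 AU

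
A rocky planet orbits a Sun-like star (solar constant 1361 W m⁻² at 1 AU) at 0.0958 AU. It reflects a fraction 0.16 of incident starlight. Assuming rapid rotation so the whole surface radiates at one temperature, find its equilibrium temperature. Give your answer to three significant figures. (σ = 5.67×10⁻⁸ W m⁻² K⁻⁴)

Flux at 0.0958 AU: S = 1361/0.0958² = 1.48×10⁵ W m⁻².
Energy balance: absorbed = emitted ⇒ πR²·S(1−A) = 4πR²·σT_eq⁴, so T_eq⁴ = S(1−A)/(4σ).
T_eq = [1.48×10⁵ × 0.84 / (4 × 5.67×10⁻⁸)]^(1/4) = (5.49×10¹¹)^(1/4) = 861 K.

T_eq ≈ 861 K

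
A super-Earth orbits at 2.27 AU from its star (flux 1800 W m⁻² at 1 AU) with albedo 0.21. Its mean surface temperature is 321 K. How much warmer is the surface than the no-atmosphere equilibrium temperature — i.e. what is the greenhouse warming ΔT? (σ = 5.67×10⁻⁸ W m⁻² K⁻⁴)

S = 1800/2.27² = 349.3 W m⁻².
T_eq = [S(1−A)/(4σ)]^(1/4) = [349.3×0.79/(4×5.67×10⁻⁸)]^(1/4) = 186.8 K.
ΔT = T_surf − T_eq = 321 − 186.8.

ΔT ≈ 134.2 K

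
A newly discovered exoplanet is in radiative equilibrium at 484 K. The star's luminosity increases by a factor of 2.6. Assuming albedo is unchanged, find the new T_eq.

T_eq ≈ 615 K

T_eq ∝ L^(1/4) · d^(−1/2).
T′ = 484 × 2.6^(1/4) = 615 K.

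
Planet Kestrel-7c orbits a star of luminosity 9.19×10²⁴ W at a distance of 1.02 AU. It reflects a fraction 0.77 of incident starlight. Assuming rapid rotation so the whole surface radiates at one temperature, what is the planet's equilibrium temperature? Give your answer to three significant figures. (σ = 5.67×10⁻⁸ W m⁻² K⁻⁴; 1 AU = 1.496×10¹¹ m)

d = 1.02 AU = 1.53×10¹¹ m.
Flux: S = L/(4πd²) = 9.19×10²⁴/(4π×(1.53×10¹¹)²) = 31.4 W m⁻².
Energy balance: absorbed = emitted ⇒ πR²·S(1−A) = 4πR²·σT_eq⁴, so T_eq⁴ = S(1−A)/(4σ).
T_eq = [31.4 × 0.23 / (4 × 5.67×10⁻⁸)]^(1/4) = (3.19×10⁷)^(1/4) = 75.1 K.

T_eq ≈ 75.1 K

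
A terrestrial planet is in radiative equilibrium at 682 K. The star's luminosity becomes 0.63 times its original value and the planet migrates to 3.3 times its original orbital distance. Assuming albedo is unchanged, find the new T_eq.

T_eq ∝ L^(1/4) · d^(−1/2).
T′ = 682 × 0.63^(1/4) / 3.3^(1/2) = 334 K.

T_eq ≈ 334 K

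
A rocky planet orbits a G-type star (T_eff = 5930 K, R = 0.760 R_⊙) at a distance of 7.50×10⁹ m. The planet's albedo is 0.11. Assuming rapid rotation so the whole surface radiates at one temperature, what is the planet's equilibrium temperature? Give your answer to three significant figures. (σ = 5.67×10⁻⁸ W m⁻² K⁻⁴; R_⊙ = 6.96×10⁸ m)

T_eq ≈ 1080 K

R_⋆ = 0.760 × 6.96×10⁸ = 5.29×10⁸ m.
L = 4πR_⋆²σT_⋆⁴ = 4π(5.29×10⁸)² × 5.67×10⁻⁸ × (5930)⁴ = 2.47×10²⁶ W.
S = L/(4πd²) = 3.49×10⁵ W m⁻².
Energy balance: absorbed = emitted ⇒ πR²·S(1−A) = 4πR²·σT_eq⁴, so T_eq⁴ = S(1−A)/(4σ).
T_eq = [3.49×10⁵ × 0.89 / (4 × 5.67×10⁻⁸)]^(1/4) = (1.37×10¹²)^(1/4) = 1080 K.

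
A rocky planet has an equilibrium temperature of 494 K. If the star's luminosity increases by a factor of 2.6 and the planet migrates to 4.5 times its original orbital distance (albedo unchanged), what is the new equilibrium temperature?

T_eq ∝ L^(1/4) · d^(−1/2).
T′ = 494 × 2.6^(1/4) / 4.5^(1/2) = 296 K.

T_eq ≈ 296 K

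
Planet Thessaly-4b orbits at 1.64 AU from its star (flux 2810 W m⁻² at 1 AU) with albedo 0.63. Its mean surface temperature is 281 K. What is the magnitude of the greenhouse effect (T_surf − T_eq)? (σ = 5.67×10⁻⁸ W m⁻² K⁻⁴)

S = 2810/1.64² = 1045 W m⁻².
T_eq = [S(1−A)/(4σ)]^(1/4) = [1045×0.37/(4×5.67×10⁻⁸)]^(1/4) = 203.2 K.
ΔT = T_surf − T_eq = 281 − 203.2.

ΔT ≈ 77.8 K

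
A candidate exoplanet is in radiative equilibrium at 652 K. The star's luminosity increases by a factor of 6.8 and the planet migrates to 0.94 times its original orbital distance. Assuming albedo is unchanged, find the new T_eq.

T_eq ∝ L^(1/4) · d^(−1/2).
T′ = 652 × 6.8^(1/4) / 0.94^(1/2) = 1090 K.

T_eq ≈ 1090 K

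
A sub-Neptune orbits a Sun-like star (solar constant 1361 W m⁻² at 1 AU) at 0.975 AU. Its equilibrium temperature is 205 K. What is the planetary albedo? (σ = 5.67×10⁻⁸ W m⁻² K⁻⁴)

Flux at 0.975 AU: S = 1361/0.975² = 1430 W m⁻².
From T_eq⁴ = S(1−A)/(4σ): 1−A = 4σT_eq⁴/S.
1−A = 4 × 5.67×10⁻⁸ × (205)⁴ / 1430 = 0.280.

A ≈ 0.72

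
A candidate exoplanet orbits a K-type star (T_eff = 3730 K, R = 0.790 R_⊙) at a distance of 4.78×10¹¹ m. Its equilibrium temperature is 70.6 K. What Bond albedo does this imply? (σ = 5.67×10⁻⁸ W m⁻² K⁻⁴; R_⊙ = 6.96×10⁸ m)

R_⋆ = 0.790 × 6.96×10⁸ = 5.50×10⁸ m.
L = 4πR_⋆²σT_⋆⁴ = 4π(5.50×10⁸)² × 5.67×10⁻⁸ × (3730)⁴ = 4.17×10²⁵ W.
S = L/(4πd²) = 14.5 W m⁻².
From T_eq⁴ = S(1−A)/(4σ): 1−A = 4σT_eq⁴/S.
1−A = 4 × 5.67×10⁻⁸ × (70.6)⁴ / 14.5 = 0.388.

A ≈ 0.61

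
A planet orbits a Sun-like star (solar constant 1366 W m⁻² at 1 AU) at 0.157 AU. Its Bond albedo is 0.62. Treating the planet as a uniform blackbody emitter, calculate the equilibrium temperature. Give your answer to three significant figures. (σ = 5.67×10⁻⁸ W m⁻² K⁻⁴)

Flux at 0.157 AU: S = 1366/0.157² = 5.54×10⁴ W m⁻².
Energy balance: absorbed = emitted ⇒ πR²·S(1−A) = 4πR²·σT_eq⁴, so T_eq⁴ = S(1−A)/(4σ).
T_eq = [5.54×10⁴ × 0.38 / (4 × 5.67×10⁻⁸)]^(1/4) = (9.29×10¹⁰)^(1/4) = 552 K.

T_eq ≈ 552 K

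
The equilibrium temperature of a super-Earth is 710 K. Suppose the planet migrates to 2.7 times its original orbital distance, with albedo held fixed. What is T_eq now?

T_eq ≈ 432 K

T_eq ∝ L^(1/4) · d^(−1/2).
T′ = 710 / 2.7^(1/2) = 432 K.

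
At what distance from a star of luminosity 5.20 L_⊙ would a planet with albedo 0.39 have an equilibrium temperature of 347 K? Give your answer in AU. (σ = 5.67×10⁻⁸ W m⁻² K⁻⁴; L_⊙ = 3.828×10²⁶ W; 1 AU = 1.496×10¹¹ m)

L = 5.20 × 3.828×10²⁶ = 1.99×10²⁷ W.
From T_eq⁴ = L(1−A)/(16πσd²): d = √[L(1−A)/(16πσT_eq⁴)].
d = √[1.99×10²⁷ × 0.61 / (16π × 5.67×10⁻⁸ × (347)⁴)] = 1.71×10¹¹ m = 1.15 AU.

d ≈ 1.15 AU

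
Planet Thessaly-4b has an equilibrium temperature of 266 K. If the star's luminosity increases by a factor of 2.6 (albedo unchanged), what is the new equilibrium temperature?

T_eq ∝ L^(1/4) · d^(−1/2).
T′ = 266 × 2.6^(1/4) = 338 K.

T_eq ≈ 338 K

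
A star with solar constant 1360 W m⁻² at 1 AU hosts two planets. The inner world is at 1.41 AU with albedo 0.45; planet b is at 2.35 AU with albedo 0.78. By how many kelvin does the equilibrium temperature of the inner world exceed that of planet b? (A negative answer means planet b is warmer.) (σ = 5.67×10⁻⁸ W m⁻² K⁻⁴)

ΔT ≈ 77.5 K

T_eq = [S₀(1−A)/(4σd²)]^(1/4), so T ∝ (1−A)^(1/4) / √d.
T₁ = [1360×0.55/(4×5.67×10⁻⁸×1.41²)]^(1/4) = 201.82 K.
T₂ = [1360×0.22/(4×5.67×10⁻⁸×2.35²)]^(1/4) = 124.32 K.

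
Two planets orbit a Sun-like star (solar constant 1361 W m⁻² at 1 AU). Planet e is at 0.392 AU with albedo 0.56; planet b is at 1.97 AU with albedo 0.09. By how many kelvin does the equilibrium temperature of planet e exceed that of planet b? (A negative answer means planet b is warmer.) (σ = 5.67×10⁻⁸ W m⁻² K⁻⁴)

ΔT ≈ 168.4 K

T_eq = [S₀(1−A)/(4σd²)]^(1/4), so T ∝ (1−A)^(1/4) / √d.
T₁ = [1361×0.44/(4×5.67×10⁻⁸×0.392²)]^(1/4) = 362.05 K.
T₂ = [1361×0.91/(4×5.67×10⁻⁸×1.97²)]^(1/4) = 193.68 K.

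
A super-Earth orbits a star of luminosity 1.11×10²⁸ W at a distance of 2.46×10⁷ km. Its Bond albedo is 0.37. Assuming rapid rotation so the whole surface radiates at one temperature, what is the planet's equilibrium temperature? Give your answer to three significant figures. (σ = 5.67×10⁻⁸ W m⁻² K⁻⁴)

d = 2.46×10⁷ km = 2.46×10¹⁰ m.
Flux: S = L/(4πd²) = 1.11×10²⁸/(4π×(2.46×10¹⁰)²) = 1.46×10⁶ W m⁻².
Energy balance: absorbed = emitted ⇒ πR²·S(1−A) = 4πR²·σT_eq⁴, so T_eq⁴ = S(1−A)/(4σ).
T_eq = [1.46×10⁶ × 0.63 / (4 × 5.67×10⁻⁸)]^(1/4) = (4.05×10¹²)^(1/4) = 1420 K.

T_eq ≈ 1420 K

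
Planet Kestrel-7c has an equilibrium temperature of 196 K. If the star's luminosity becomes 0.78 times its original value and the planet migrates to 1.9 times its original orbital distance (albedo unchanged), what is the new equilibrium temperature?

T_eq ≈ 134 K

T_eq ∝ L^(1/4) · d^(−1/2).
T′ = 196 × 0.78^(1/4) / 1.9^(1/2) = 134 K.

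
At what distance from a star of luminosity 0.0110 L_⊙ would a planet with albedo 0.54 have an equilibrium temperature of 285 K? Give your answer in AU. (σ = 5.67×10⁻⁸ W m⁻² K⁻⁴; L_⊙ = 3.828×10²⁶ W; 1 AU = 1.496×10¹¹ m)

L = 0.0110 × 3.828×10²⁶ = 4.21×10²⁴ W.
From T_eq⁴ = L(1−A)/(16πσd²): d = √[L(1−A)/(16πσT_eq⁴)].
d = √[4.21×10²⁴ × 0.46 / (16π × 5.67×10⁻⁸ × (285)⁴)] = 1.01×10¹⁰ m = 0.0678 AU.

d ≈ 0.0678 AU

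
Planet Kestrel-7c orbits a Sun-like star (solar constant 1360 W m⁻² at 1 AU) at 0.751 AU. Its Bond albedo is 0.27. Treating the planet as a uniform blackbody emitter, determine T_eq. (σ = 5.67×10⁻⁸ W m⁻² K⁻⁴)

T_eq ≈ 297 K

Flux at 0.751 AU: S = 1360/0.751² = 2410 W m⁻².
Energy balance: absorbed = emitted ⇒ πR²·S(1−A) = 4πR²·σT_eq⁴, so T_eq⁴ = S(1−A)/(4σ).
T_eq = [2410 × 0.73 / (4 × 5.67×10⁻⁸)]^(1/4) = (7.76×10⁹)^(1/4) = 297 K.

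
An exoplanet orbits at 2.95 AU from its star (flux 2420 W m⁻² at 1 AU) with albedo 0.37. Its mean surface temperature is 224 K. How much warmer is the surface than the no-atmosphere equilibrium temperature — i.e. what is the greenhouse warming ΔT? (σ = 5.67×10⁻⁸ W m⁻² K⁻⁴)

S = 2420/2.95² = 278.1 W m⁻².
T_eq = [S(1−A)/(4σ)]^(1/4) = [278.1×0.63/(4×5.67×10⁻⁸)]^(1/4) = 166.7 K.
ΔT = T_surf − T_eq = 224 − 166.7.

ΔT ≈ 57.3 K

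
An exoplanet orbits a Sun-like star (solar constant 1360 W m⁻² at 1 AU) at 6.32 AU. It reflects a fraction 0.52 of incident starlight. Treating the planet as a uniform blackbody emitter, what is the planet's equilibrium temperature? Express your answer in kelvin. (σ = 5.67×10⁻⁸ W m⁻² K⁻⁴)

Flux at 6.32 AU: S = 1360/6.32² = 34.0 W m⁻².
Energy balance: absorbed = emitted ⇒ πR²·S(1−A) = 4πR²·σT_eq⁴, so T_eq⁴ = S(1−A)/(4σ).
T_eq = [34.0 × 0.48 / (4 × 5.67×10⁻⁸)]^(1/4) = (7.21×10⁷)^(1/4) = 92.1 K.

T_eq ≈ 92.1 K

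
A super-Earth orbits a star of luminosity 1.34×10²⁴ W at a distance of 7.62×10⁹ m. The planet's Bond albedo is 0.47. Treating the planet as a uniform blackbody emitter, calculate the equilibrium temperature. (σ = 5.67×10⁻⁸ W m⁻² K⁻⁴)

T_eq ≈ 256 K

Flux: S = L/(4πd²) = 1.34×10²⁴/(4π×(7.62×10⁹)²) = 1840 W m⁻².
Energy balance: absorbed = emitted ⇒ πR²·S(1−A) = 4πR²·σT_eq⁴, so T_eq⁴ = S(1−A)/(4σ).
T_eq = [1840 × 0.53 / (4 × 5.67×10⁻⁸)]^(1/4) = (4.29×10⁹)^(1/4) = 256 K.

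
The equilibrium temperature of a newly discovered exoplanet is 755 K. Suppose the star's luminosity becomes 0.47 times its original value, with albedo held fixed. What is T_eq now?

T_eq ∝ L^(1/4) · d^(−1/2).
T′ = 755 × 0.47^(1/4) = 625 K.

T_eq ≈ 625 K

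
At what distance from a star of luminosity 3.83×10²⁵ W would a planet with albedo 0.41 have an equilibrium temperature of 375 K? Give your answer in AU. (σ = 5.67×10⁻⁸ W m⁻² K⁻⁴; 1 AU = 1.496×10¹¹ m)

From T_eq⁴ = L(1−A)/(16πσd²): d = √[L(1−A)/(16πσT_eq⁴)].
d = √[3.83×10²⁵ × 0.59 / (16π × 5.67×10⁻⁸ × (375)⁴)] = 2.00×10¹⁰ m = 0.134 AU.

d ≈ 0.134 AU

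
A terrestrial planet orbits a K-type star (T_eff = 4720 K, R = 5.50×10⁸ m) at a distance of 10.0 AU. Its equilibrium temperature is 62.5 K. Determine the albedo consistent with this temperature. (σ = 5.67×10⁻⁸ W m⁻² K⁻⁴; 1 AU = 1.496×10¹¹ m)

A ≈ 0.09

d = 10.0 AU = 1.50×10¹² m.
L = 4πR_⋆²σT_⋆⁴ = 4π(5.50×10⁸)² × 5.67×10⁻⁸ × (4720)⁴ = 1.07×10²⁶ W.
S = L/(4πd²) = 3.80 W m⁻².
From T_eq⁴ = S(1−A)/(4σ): 1−A = 4σT_eq⁴/S.
1−A = 4 × 5.67×10⁻⁸ × (62.5)⁴ / 3.80 = 0.910.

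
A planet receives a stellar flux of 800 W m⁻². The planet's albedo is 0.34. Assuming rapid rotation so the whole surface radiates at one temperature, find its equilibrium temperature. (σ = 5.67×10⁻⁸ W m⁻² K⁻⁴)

Energy balance: absorbed = emitted ⇒ πR²·S(1−A) = 4πR²·σT_eq⁴, so T_eq⁴ = S(1−A)/(4σ).
T_eq = [800 × 0.66 / (4 × 5.67×10⁻⁸)]^(1/4) = (2.33×10⁹)^(1/4) = 220 K.

T_eq ≈ 220 K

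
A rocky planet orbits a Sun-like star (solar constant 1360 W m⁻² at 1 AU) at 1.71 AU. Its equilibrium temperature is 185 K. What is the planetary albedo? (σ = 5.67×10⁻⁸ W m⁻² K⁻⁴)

A ≈ 0.43

Flux at 1.71 AU: S = 1360/1.71² = 465 W m⁻².
From T_eq⁴ = S(1−A)/(4σ): 1−A = 4σT_eq⁴/S.
1−A = 4 × 5.67×10⁻⁸ × (185)⁴ / 465 = 0.571.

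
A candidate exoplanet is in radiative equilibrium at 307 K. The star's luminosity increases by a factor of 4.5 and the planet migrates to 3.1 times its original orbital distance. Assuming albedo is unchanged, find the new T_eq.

T_eq ≈ 254 K

T_eq ∝ L^(1/4) · d^(−1/2).
T′ = 307 × 4.5^(1/4) / 3.1^(1/2) = 254 K.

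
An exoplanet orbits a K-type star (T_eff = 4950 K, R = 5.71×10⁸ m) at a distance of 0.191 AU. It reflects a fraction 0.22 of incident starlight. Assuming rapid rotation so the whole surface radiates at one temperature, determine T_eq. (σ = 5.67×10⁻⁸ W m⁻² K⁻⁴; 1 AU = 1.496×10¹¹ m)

T_eq ≈ 465 K

d = 0.191 AU = 2.86×10¹⁰ m.
L = 4πR_⋆²σT_⋆⁴ = 4π(5.71×10⁸)² × 5.67×10⁻⁸ × (4950)⁴ = 1.39×10²⁶ W.
S = L/(4πd²) = 1.36×10⁴ W m⁻².
Energy balance: absorbed = emitted ⇒ πR²·S(1−A) = 4πR²·σT_eq⁴, so T_eq⁴ = S(1−A)/(4σ).
T_eq = [1.36×10⁴ × 0.78 / (4 × 5.67×10⁻⁸)]^(1/4) = (4.68×10¹⁰)^(1/4) = 465 K.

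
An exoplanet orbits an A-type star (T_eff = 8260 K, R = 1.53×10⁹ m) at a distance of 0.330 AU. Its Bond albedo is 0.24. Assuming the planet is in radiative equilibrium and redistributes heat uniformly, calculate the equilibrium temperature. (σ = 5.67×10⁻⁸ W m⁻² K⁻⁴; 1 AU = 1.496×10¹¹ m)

T_eq ≈ 960 K

d = 0.330 AU = 4.94×10¹⁰ m.
L = 4πR_⋆²σT_⋆⁴ = 4π(1.53×10⁹)² × 5.67×10⁻⁸ × (8260)⁴ = 7.76×10²⁷ W.
S = L/(4πd²) = 2.54×10⁵ W m⁻².
Energy balance: absorbed = emitted ⇒ πR²·S(1−A) = 4πR²·σT_eq⁴, so T_eq⁴ = S(1−A)/(4σ).
T_eq = [2.54×10⁵ × 0.76 / (4 × 5.67×10⁻⁸)]^(1/4) = (8.50×10¹¹)^(1/4) = 960 K.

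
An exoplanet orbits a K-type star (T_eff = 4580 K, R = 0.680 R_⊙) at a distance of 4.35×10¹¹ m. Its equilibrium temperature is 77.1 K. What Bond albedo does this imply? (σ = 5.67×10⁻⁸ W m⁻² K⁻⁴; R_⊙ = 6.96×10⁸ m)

A ≈ 0.73

R_⋆ = 0.680 × 6.96×10⁸ = 4.73×10⁸ m.
L = 4πR_⋆²σT_⋆⁴ = 4π(4.73×10⁸)² × 5.67×10⁻⁸ × (4580)⁴ = 7.02×10²⁵ W.
S = L/(4πd²) = 29.5 W m⁻².
From T_eq⁴ = S(1−A)/(4σ): 1−A = 4σT_eq⁴/S.
1−A = 4 × 5.67×10⁻⁸ × (77.1)⁴ / 29.5 = 0.271.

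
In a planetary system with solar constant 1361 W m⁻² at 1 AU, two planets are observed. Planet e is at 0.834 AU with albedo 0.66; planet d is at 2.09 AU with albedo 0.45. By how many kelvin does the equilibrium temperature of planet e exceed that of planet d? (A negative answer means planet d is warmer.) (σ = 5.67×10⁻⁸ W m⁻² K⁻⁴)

ΔT ≈ 66.9 K

T_eq = [S₀(1−A)/(4σd²)]^(1/4), so T ∝ (1−A)^(1/4) / √d.
T₁ = [1361×0.34/(4×5.67×10⁻⁸×0.834²)]^(1/4) = 232.72 K.
T₂ = [1361×0.55/(4×5.67×10⁻⁸×2.09²)]^(1/4) = 165.79 K.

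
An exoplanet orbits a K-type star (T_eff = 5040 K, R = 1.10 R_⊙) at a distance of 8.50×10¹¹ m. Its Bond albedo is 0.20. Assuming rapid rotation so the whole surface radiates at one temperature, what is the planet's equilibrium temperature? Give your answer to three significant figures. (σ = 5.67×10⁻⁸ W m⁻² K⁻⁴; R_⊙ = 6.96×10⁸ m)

T_eq ≈ 101 K

R_⋆ = 1.10 × 6.96×10⁸ = 7.66×10⁸ m.
L = 4πR_⋆²σT_⋆⁴ = 4π(7.66×10⁸)² × 5.67×10⁻⁸ × (5040)⁴ = 2.69×10²⁶ W.
S = L/(4πd²) = 29.7 W m⁻².
Energy balance: absorbed = emitted ⇒ πR²·S(1−A) = 4πR²·σT_eq⁴, so T_eq⁴ = S(1−A)/(4σ).
T_eq = [29.7 × 0.80 / (4 × 5.67×10⁻⁸)]^(1/4) = (1.05×10⁸)^(1/4) = 101 K.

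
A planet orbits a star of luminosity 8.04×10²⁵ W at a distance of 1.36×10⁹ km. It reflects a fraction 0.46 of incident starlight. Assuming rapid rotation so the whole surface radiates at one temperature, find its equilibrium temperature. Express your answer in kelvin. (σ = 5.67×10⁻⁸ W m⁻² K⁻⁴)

d = 1.36×10⁹ km = 1.36×10¹² m.
Flux: S = L/(4πd²) = 8.04×10²⁵/(4π×(1.36×10¹²)²) = 3.46 W m⁻².
Energy balance: absorbed = emitted ⇒ πR²·S(1−A) = 4πR²·σT_eq⁴, so T_eq⁴ = S(1−A)/(4σ).
T_eq = [3.46 × 0.54 / (4 × 5.67×10⁻⁸)]^(1/4) = (8.24×10⁶)^(1/4) = 53.6 K.

T_eq ≈ 53.6 K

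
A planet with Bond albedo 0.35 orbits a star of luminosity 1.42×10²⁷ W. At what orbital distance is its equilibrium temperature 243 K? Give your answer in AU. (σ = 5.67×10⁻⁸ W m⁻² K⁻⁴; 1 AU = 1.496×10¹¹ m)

From T_eq⁴ = L(1−A)/(16πσd²): d = √[L(1−A)/(16πσT_eq⁴)].
d = √[1.42×10²⁷ × 0.65 / (16π × 5.67×10⁻⁸ × (243)⁴)] = 3.05×10¹¹ m = 2.04 AU.

d ≈ 2.04 AU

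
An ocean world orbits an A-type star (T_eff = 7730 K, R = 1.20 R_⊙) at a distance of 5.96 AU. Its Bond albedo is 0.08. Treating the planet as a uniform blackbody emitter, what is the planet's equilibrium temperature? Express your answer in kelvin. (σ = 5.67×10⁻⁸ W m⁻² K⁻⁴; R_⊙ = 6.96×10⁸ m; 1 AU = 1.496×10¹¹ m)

T_eq ≈ 164 K

R_⋆ = 1.20 × 6.96×10⁸ = 8.35×10⁸ m.
d = 5.96 AU = 8.92×10¹¹ m.
L = 4πR_⋆²σT_⋆⁴ = 4π(8.35×10⁸)² × 5.67×10⁻⁸ × (7730)⁴ = 1.77×10²⁷ W.
S = L/(4πd²) = 178 W m⁻².
Energy balance: absorbed = emitted ⇒ πR²·S(1−A) = 4πR²·σT_eq⁴, so T_eq⁴ = S(1−A)/(4σ).
T_eq = [178 × 0.92 / (4 × 5.67×10⁻⁸)]^(1/4) = (7.21×10⁸)^(1/4) = 164 K.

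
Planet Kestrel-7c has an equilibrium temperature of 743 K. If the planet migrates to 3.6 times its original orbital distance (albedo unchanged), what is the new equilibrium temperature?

T_eq ≈ 392 K

T_eq ∝ L^(1/4) · d^(−1/2).
T′ = 743 / 3.6^(1/2) = 392 K.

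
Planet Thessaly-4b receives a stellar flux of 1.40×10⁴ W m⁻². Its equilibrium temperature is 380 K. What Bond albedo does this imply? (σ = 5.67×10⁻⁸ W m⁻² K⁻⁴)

A ≈ 0.66

From T_eq⁴ = S(1−A)/(4σ): 1−A = 4σT_eq⁴/S.
1−A = 4 × 5.67×10⁻⁸ × (380)⁴ / 1.40×10⁴ = 0.338.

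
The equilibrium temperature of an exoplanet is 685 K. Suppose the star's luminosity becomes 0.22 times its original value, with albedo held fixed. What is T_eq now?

T_eq ≈ 469 K

T_eq ∝ L^(1/4) · d^(−1/2).
T′ = 685 × 0.22^(1/4) = 469 K.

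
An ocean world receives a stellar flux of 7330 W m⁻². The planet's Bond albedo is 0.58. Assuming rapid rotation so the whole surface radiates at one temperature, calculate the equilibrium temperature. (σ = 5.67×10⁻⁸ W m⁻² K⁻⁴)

Energy balance: absorbed = emitted ⇒ πR²·S(1−A) = 4πR²·σT_eq⁴, so T_eq⁴ = S(1−A)/(4σ).
T_eq = [7330 × 0.42 / (4 × 5.67×10⁻⁸)]^(1/4) = (1.36×10¹⁰)^(1/4) = 341 K.

T_eq ≈ 341 K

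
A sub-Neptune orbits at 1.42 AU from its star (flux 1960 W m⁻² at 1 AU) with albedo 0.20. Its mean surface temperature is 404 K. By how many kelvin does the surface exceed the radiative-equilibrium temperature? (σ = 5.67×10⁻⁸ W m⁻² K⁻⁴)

ΔT ≈ 162.0 K

S = 1960/1.42² = 972.0 W m⁻².
T_eq = [S(1−A)/(4σ)]^(1/4) = [972.0×0.80/(4×5.67×10⁻⁸)]^(1/4) = 242.0 K.
ΔT = T_surf − T_eq = 404 − 242.0.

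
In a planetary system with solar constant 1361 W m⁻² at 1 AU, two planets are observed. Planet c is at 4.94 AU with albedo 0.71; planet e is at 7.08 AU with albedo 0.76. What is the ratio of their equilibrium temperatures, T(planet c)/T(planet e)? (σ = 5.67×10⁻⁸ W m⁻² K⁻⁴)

T_eq = [S₀(1−A)/(4σd²)]^(1/4), so T ∝ (1−A)^(1/4) / √d.
T₁ = [1361×0.29/(4×5.67×10⁻⁸×4.94²)]^(1/4) = 91.89 K.
T₂ = [1361×0.24/(4×5.67×10⁻⁸×7.08²)]^(1/4) = 73.21 K.

T₁/T₂ ≈ 1.255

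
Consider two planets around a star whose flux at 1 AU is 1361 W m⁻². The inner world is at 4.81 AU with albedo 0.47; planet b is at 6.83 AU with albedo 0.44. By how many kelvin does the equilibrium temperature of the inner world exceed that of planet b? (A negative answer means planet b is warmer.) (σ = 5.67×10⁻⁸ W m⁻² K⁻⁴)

T_eq = [S₀(1−A)/(4σd²)]^(1/4), so T ∝ (1−A)^(1/4) / √d.
T₁ = [1361×0.53/(4×5.67×10⁻⁸×4.81²)]^(1/4) = 108.28 K.
T₂ = [1361×0.56/(4×5.67×10⁻⁸×6.83²)]^(1/4) = 92.13 K.

ΔT ≈ 16.2 K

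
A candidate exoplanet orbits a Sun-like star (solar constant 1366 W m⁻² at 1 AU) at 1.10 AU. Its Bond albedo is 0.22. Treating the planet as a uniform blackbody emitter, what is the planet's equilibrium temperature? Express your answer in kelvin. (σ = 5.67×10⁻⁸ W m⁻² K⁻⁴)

T_eq ≈ 250 K

Flux at 1.10 AU: S = 1366/1.10² = 1130 W m⁻².
Energy balance: absorbed = emitted ⇒ πR²·S(1−A) = 4πR²·σT_eq⁴, so T_eq⁴ = S(1−A)/(4σ).
T_eq = [1130 × 0.78 / (4 × 5.67×10⁻⁸)]^(1/4) = (3.88×10⁹)^(1/4) = 250 K.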